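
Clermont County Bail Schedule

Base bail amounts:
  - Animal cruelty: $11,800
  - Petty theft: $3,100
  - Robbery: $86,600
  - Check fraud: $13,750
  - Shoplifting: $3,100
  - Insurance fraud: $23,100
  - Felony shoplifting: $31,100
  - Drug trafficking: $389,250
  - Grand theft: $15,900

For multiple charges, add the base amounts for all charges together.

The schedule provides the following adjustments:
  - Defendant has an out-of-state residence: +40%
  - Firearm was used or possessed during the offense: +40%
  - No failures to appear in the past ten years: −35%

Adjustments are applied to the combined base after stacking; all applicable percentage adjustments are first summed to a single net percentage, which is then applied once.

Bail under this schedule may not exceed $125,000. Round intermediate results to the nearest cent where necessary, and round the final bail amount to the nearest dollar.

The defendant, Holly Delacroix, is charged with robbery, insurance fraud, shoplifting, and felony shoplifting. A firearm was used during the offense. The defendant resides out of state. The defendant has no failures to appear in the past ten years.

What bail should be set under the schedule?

Base amounts from the schedule: robbery $86,600; insurance fraud $23,100; shoplifting $3,100; felony shoplifting $31,100.
Stacking rule: sum of all bases. $86,600 + $23,100 + $3,100 + $31,100 = $143,900.
Net percentage adjustment: +40% +40% −35% = +45%. $143,900 × 1.45 = $208,655.
Result $208,655 exceeds the maximum of $125,000; bail is capped at $125,000.

$125,000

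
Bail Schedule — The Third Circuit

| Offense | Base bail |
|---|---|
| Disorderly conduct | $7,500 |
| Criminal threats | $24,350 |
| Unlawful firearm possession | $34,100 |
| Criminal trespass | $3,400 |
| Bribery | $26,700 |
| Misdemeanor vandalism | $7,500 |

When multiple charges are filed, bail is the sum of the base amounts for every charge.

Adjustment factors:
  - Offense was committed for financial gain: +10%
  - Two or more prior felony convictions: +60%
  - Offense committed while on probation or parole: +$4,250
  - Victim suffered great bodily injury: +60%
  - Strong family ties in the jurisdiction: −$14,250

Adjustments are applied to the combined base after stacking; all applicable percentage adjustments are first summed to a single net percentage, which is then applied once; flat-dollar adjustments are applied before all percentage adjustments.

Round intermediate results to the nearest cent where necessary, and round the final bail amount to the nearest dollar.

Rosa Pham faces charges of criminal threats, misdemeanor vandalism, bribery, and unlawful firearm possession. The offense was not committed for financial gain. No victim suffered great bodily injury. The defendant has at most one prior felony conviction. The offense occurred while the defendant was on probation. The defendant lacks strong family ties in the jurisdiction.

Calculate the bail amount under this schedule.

$96,900

Base amounts from the schedule: criminal threats $24,350; misdemeanor vandalism $7,500; bribery $26,700; unlawful firearm possession $34,100.
Stacking rule: sum of all bases. $24,350 + $7,500 + $26,700 + $34,100 = $92,650.
Offense committed while on probation or parole (+$4,250 flat): $92,650 + $4,250 = $96,900.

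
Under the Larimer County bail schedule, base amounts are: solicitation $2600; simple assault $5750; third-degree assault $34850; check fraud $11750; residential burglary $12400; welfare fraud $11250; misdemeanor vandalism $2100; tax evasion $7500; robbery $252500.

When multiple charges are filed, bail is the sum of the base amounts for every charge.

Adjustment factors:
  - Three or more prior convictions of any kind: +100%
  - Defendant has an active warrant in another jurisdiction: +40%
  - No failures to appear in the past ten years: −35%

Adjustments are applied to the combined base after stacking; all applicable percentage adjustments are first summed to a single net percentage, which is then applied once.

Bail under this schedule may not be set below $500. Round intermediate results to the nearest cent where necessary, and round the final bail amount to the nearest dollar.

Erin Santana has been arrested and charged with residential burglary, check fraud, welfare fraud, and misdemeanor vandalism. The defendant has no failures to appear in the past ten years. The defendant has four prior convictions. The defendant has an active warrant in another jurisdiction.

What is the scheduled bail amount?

Base amounts from the schedule: residential burglary $12400; check fraud $11750; welfare fraud $11250; misdemeanor vandalism $2100.
Stacking rule: sum of all bases. $12400 + $11750 + $11250 + $2100 = $37500.
Net percentage adjustment: +100% +40% −35% = +105%. $37500 × 2.05 = $76875.
$76875 is at or above the $500 minimum.

$76875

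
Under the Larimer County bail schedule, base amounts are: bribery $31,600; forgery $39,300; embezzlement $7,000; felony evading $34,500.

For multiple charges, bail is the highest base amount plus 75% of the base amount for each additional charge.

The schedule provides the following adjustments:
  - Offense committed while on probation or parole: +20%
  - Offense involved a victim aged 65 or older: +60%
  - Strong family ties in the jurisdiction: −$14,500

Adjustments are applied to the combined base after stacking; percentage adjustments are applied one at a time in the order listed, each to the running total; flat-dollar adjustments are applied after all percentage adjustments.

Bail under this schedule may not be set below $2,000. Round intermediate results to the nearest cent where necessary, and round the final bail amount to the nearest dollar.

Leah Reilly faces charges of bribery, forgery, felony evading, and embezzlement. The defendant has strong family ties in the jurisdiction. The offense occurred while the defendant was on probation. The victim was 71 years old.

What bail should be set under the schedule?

$166,220

Base amounts from the schedule: bribery $31,600; forgery $39,300; felony evading $34,500; embezzlement $7,000.
Stacking rule: highest base plus 75% of each additional charge. Highest is forgery at $39,300. Additional: $31,600 × 75% = $23,700; $34,500 × 75% = $25,875; $7,000 × 75% = $5,250. Combined base = $39,300 + $54,825 = $94,125.
Offense committed while on probation or parole (+20%): $94,125 × 1.2 = $112,950.
Offense involved a victim aged 65 or older (+60%): $112,950 × 1.6 = $180,720.
Strong family ties in the jurisdiction (−$14,500 flat): $180,720 − $14,500 = $166,220.
$166,220 is at or above the $2,000 minimum.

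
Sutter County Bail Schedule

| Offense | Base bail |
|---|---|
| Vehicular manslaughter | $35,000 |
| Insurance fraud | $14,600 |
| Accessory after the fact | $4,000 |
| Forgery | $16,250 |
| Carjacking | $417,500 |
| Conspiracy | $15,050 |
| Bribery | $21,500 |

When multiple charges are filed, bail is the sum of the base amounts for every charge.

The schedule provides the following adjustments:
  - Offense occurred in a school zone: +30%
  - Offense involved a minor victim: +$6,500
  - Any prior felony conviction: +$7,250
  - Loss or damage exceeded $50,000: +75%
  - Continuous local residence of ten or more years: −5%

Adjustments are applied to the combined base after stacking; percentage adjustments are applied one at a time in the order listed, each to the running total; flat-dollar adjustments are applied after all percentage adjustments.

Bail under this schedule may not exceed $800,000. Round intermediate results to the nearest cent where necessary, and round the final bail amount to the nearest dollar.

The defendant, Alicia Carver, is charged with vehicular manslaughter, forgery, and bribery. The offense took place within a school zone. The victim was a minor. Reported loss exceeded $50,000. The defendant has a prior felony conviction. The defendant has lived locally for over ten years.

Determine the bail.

$170,981

Base amounts from the schedule: vehicular manslaughter $35,000; forgery $16,250; bribery $21,500.
Stacking rule: sum of all bases. $35,000 + $16,250 + $21,500 = $72,750.
Offense occurred in a school zone (+30%): $72,750 × 1.3 = $94,575.
Loss or damage exceeded $50,000 (+75%): $94,575 × 1.75 = $165,506.25.
Continuous local residence of ten or more years (−5%): $165,506.25 × 0.95 = $157,230.94.
Offense involved a minor victim (+$6,500 flat): $157,230.94 + $6,500 = $163,730.94.
Any prior felony conviction (+$7,250 flat): $163,730.94 + $7,250 = $170,980.94.
$170,980.94 is within the $800,000 maximum.
Rounded to the nearest dollar: $170,981.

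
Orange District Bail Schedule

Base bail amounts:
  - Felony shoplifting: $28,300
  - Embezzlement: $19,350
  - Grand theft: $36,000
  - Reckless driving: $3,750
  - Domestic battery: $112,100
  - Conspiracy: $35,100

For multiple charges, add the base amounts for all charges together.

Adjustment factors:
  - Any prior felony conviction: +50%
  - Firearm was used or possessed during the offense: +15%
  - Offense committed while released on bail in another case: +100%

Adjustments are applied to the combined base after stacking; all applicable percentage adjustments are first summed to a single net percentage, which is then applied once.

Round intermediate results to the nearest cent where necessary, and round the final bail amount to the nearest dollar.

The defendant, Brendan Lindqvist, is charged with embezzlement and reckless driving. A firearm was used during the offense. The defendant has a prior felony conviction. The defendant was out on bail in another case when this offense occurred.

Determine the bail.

$61,215

Base amounts from the schedule: embezzlement $19,350; reckless driving $3,750.
Stacking rule: sum of all bases. $19,350 + $3,750 = $23,100.
Net percentage adjustment: +50% +15% +100% = +165%. $23,100 × 2.65 = $61,215.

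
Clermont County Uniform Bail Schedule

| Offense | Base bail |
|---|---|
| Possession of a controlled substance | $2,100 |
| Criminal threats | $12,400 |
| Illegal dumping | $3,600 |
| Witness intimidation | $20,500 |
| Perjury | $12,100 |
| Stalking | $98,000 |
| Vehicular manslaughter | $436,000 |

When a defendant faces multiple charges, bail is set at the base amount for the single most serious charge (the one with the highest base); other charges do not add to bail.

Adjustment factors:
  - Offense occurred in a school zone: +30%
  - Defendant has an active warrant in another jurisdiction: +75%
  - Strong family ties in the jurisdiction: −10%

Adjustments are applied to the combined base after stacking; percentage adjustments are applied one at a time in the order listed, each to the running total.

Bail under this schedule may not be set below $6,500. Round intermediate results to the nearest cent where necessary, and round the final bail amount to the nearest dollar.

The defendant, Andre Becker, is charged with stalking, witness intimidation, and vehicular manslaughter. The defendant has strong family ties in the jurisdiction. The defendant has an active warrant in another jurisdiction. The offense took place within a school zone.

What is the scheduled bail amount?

$892,710

Base amounts from the schedule: stalking $98,000; witness intimidation $20,500; vehicular manslaughter $436,000.
Stacking rule: use the highest base only. Highest is vehicular manslaughter at $436,000. Combined base = $436,000.
Offense occurred in a school zone (+30%): $436,000 × 1.3 = $566,800.
Defendant has an active warrant in another jurisdiction (+75%): $566,800 × 1.75 = $991,900.
Strong family ties in the jurisdiction (−10%): $991,900 × 0.9 = $892,710.
$892,710 is at or above the $6,500 minimum.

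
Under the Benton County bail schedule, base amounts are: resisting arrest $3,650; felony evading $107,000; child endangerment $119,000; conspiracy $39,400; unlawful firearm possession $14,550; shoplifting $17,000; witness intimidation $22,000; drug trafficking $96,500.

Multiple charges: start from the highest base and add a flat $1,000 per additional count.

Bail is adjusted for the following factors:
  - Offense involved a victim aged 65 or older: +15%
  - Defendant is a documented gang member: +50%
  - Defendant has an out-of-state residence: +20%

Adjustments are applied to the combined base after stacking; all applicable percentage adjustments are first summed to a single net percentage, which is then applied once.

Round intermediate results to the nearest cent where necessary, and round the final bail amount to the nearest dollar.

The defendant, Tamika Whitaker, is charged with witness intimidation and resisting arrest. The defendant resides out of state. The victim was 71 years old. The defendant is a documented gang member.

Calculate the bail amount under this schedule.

$42,550

Base amounts from the schedule: witness intimidation $22,000; resisting arrest $3,650.
Stacking rule: highest base plus $1,000 per additional charge. Highest is witness intimidation at $22,000; 1 additional charge → +$1,000. Combined base = $23,000.
Net percentage adjustment: +15% +50% +20% = +85%. $23,000 × 1.85 = $42,550.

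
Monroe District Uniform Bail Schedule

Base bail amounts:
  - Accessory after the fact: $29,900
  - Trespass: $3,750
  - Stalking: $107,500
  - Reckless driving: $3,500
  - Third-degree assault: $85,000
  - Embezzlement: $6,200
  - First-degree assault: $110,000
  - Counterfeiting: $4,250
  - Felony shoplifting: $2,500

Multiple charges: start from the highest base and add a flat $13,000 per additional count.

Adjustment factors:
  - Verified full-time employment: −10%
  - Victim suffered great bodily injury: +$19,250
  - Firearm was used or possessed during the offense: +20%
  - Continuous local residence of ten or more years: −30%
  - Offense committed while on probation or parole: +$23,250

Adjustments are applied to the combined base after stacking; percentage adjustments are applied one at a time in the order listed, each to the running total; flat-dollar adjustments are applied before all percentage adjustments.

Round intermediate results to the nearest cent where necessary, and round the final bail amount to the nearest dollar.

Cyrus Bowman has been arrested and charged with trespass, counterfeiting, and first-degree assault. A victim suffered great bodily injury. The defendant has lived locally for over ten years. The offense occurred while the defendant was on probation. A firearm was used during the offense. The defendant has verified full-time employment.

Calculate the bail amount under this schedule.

Base amounts from the schedule: trespass $3,750; counterfeiting $4,250; first-degree assault $110,000.
Stacking rule: highest base plus $13,000 per additional charge. Highest is first-degree assault at $110,000; 2 additional charges → +$26,000. Combined base = $136,000.
Victim suffered great bodily injury (+$19,250 flat): $136,000 + $19,250 = $155,250.
Offense committed while on probation or parole (+$23,250 flat): $155,250 + $23,250 = $178,500.
Verified full-time employment (−10%): $178,500 × 0.9 = $160,650.
Firearm was used or possessed during the offense (+20%): $160,650 × 1.2 = $192,780.
Continuous local residence of ten or more years (−30%): $192,780 × 0.7 = $134,946.

$134,946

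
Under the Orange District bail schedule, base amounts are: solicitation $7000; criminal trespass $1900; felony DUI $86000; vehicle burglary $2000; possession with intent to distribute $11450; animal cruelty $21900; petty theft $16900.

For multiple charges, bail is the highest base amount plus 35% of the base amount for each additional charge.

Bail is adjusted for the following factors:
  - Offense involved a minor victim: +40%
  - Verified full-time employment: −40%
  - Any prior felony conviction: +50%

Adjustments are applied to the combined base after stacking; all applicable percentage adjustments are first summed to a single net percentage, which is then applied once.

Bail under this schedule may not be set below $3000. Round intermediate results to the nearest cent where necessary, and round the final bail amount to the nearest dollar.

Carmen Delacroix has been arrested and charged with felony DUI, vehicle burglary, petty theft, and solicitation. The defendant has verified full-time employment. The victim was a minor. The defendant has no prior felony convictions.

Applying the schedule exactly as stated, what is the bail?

Base amounts from the schedule: felony DUI $86000; vehicle burglary $2000; petty theft $16900; solicitation $7000.
Stacking rule: highest base plus 35% of each additional charge. Highest is felony DUI at $86000. Additional: $2000 × 35% = $700; $16900 × 35% = $5915; $7000 × 35% = $2450. Combined base = $86000 + $9065 = $95065.
Net percentage adjustment: +40% −40% = +0%. $95065 × 1 = $95065.
$95065 is at or above the $3000 minimum.

$95065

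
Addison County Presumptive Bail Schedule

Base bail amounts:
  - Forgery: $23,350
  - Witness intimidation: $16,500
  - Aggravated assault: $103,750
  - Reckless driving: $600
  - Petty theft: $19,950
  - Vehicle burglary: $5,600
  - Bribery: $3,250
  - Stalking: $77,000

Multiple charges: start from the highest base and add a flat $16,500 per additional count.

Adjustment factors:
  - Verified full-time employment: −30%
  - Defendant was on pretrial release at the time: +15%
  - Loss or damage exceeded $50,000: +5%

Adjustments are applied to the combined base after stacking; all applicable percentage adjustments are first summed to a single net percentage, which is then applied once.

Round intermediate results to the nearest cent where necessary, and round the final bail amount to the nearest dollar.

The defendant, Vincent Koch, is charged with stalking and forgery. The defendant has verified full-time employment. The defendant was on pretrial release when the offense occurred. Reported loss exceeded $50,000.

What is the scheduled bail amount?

$84,150

Base amounts from the schedule: stalking $77,000; forgery $23,350.
Stacking rule: highest base plus $16,500 per additional charge. Highest is stalking at $77,000; 1 additional charge → +$16,500. Combined base = $93,500.
Net percentage adjustment: −30% +15% +5% = −10%. $93,500 × 0.9 = $84,150.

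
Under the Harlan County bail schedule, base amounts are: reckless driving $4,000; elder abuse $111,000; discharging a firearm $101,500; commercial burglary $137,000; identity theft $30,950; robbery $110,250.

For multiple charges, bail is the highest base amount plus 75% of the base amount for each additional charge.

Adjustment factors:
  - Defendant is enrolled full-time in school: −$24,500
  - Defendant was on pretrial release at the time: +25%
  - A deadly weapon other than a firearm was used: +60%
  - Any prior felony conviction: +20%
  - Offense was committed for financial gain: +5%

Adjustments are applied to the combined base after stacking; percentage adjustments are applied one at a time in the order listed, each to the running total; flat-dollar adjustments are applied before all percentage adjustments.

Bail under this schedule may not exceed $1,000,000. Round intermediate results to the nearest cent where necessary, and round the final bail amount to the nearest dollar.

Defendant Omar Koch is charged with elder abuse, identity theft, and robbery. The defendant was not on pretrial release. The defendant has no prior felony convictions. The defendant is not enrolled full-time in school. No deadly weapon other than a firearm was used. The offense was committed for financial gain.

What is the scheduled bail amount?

Base amounts from the schedule: elder abuse $111,000; identity theft $30,950; robbery $110,250.
Stacking rule: highest base plus 75% of each additional charge. Highest is elder abuse at $111,000. Additional: $30,950 × 75% = $23,212.50; $110,250 × 75% = $82,687.50. Combined base = $111,000 + $105,900 = $216,900.
Offense was committed for financial gain (+5%): $216,900 × 1.05 = $227,745.
$227,745 is within the $1,000,000 maximum.

$227,745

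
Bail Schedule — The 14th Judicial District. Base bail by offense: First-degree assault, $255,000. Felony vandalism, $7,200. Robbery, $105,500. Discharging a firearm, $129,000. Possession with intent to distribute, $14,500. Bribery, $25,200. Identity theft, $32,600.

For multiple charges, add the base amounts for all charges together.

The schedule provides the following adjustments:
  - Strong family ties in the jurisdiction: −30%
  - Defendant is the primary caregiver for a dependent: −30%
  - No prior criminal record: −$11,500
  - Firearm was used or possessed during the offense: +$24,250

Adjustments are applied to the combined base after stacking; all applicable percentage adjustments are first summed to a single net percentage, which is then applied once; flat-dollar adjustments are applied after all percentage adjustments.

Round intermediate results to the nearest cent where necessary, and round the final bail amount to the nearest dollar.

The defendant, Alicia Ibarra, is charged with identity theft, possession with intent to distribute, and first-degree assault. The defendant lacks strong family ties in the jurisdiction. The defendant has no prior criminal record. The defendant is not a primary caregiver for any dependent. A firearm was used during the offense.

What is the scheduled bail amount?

Base amounts from the schedule: identity theft $32,600; possession with intent to distribute $14,500; first-degree assault $255,000.
Stacking rule: sum of all bases. $32,600 + $14,500 + $255,000 = $302,100.
No prior criminal record (−$11,500 flat): $302,100 − $11,500 = $290,600.
Firearm was used or possessed during the offense (+$24,250 flat): $290,600 + $24,250 = $314,850.

$314,850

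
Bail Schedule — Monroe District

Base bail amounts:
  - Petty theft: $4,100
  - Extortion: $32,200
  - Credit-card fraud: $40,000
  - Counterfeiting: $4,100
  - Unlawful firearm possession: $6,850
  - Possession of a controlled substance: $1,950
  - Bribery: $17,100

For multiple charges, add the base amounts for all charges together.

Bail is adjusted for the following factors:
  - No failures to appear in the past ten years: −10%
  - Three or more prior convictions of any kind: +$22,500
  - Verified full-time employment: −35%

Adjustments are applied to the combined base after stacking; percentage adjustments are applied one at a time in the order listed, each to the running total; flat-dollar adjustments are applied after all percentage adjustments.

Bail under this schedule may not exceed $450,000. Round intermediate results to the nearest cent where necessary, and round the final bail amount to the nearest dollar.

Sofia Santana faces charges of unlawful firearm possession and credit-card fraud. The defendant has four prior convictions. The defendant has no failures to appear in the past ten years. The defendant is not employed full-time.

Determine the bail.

Base amounts from the schedule: unlawful firearm possession $6,850; credit-card fraud $40,000.
Stacking rule: sum of all bases. $6,850 + $40,000 = $46,850.
No failures to appear in the past ten years (−10%): $46,850 × 0.9 = $42,165.
Three or more prior convictions of any kind (+$22,500 flat): $42,165 + $22,500 = $64,665.
$64,665 is within the $450,000 maximum.

$64,665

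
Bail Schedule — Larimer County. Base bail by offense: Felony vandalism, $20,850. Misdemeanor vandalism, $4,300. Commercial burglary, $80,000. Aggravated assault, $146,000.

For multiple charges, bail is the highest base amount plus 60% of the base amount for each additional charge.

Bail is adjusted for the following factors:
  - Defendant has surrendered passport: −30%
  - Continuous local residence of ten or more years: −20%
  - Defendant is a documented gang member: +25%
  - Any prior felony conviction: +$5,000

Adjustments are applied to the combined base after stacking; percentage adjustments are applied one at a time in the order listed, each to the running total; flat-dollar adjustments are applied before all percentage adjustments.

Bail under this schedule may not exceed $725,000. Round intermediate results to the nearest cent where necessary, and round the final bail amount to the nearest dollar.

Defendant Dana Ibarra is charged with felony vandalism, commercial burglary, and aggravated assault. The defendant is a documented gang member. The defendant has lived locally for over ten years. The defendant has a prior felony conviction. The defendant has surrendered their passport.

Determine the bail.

Base amounts from the schedule: felony vandalism $20,850; commercial burglary $80,000; aggravated assault $146,000.
Stacking rule: highest base plus 60% of each additional charge. Highest is aggravated assault at $146,000. Additional: $20,850 × 60% = $12,510; $80,000 × 60% = $48,000. Combined base = $146,000 + $60,510 = $206,510.
Any prior felony conviction (+$5,000 flat): $206,510 + $5,000 = $211,510.
Defendant has surrendered passport (−30%): $211,510 × 0.7 = $148,057.
Continuous local residence of ten or more years (−20%): $148,057 × 0.8 = $118,445.60.
Defendant is a documented gang member (+25%): $118,445.60 × 1.25 = $148,057.
$148,057 is within the $725,000 maximum.

$148,057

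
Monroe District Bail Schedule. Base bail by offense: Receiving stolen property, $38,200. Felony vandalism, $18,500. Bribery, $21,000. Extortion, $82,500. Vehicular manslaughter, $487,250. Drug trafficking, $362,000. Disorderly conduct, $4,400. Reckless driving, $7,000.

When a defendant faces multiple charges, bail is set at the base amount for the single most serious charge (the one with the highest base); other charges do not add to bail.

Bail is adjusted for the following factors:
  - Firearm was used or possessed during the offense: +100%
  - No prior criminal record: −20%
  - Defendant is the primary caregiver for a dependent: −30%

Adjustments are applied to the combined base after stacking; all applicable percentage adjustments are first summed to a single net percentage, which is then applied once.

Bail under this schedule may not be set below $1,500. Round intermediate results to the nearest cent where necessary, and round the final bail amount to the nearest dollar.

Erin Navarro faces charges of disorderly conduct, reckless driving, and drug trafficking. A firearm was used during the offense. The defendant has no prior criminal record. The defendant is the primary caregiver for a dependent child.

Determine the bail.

Base amounts from the schedule: disorderly conduct $4,400; reckless driving $7,000; drug trafficking $362,000.
Stacking rule: use the highest base only. Highest is drug trafficking at $362,000. Combined base = $362,000.
Net percentage adjustment: +100% −20% −30% = +50%. $362,000 × 1.5 = $543,000.
$543,000 is at or above the $1,500 minimum.

$543,000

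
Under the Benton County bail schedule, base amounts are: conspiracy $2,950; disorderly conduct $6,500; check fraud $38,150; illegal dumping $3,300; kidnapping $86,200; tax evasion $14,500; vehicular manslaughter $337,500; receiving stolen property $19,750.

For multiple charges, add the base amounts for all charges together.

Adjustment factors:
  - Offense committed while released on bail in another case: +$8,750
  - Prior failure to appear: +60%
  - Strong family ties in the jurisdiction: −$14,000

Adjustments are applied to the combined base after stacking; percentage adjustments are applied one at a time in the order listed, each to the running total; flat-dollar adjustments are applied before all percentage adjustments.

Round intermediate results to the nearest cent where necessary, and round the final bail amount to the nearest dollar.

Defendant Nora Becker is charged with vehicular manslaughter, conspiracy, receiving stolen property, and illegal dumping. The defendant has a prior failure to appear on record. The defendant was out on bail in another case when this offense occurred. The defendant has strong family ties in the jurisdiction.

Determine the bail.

Base amounts from the schedule: vehicular manslaughter $337,500; conspiracy $2,950; receiving stolen property $19,750; illegal dumping $3,300.
Stacking rule: sum of all bases. $337,500 + $2,950 + $19,750 + $3,300 = $363,500.
Offense committed while released on bail in another case (+$8,750 flat): $363,500 + $8,750 = $372,250.
Strong family ties in the jurisdiction (−$14,000 flat): $372,250 − $14,000 = $358,250.
Prior failure to appear (+60%): $358,250 × 1.6 = $573,200.

$573,200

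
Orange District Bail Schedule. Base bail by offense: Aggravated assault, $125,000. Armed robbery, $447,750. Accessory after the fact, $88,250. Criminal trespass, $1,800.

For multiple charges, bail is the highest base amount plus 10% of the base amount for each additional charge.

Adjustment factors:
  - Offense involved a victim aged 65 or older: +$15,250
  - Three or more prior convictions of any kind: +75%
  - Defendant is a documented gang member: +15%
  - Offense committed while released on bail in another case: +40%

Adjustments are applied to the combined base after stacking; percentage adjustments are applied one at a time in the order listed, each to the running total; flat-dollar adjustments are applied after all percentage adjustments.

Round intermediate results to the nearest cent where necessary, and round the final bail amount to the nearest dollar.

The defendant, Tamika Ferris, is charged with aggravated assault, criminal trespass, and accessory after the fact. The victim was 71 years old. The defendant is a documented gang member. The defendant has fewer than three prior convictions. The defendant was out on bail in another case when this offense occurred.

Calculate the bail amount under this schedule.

$230,998

Base amounts from the schedule: aggravated assault $125,000; criminal trespass $1,800; accessory after the fact $88,250.
Stacking rule: highest base plus 10% of each additional charge. Highest is aggravated assault at $125,000. Additional: $1,800 × 10% = $180; $88,250 × 10% = $8,825. Combined base = $125,000 + $9,005 = $134,005.
Defendant is a documented gang member (+15%): $134,005 × 1.15 = $154,105.75.
Offense committed while released on bail in another case (+40%): $154,105.75 × 1.4 = $215,748.05.
Offense involved a victim aged 65 or older (+$15,250 flat): $215,748.05 + $15,250 = $230,998.05.
Rounded to the nearest dollar: $230,998.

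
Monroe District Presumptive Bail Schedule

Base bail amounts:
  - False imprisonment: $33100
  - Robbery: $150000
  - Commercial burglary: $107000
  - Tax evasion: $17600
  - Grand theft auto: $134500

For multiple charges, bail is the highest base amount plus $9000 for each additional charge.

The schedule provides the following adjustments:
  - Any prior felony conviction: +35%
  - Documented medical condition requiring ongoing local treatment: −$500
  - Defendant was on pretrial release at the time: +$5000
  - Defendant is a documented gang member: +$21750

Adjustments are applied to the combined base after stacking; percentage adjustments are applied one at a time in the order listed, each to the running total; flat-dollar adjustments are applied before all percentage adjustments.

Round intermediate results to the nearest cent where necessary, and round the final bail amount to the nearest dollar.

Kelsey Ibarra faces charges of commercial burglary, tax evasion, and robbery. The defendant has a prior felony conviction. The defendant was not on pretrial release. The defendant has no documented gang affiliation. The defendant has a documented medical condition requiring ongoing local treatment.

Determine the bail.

Base amounts from the schedule: commercial burglary $107000; tax evasion $17600; robbery $150000.
Stacking rule: highest base plus $9000 per additional charge. Highest is robbery at $150000; 2 additional charges → +$18000. Combined base = $168000.
Documented medical condition requiring ongoing local treatment (−$500 flat): $168000 − $500 = $167500.
Any prior felony conviction (+35%): $167500 × 1.35 = $226125.

$226125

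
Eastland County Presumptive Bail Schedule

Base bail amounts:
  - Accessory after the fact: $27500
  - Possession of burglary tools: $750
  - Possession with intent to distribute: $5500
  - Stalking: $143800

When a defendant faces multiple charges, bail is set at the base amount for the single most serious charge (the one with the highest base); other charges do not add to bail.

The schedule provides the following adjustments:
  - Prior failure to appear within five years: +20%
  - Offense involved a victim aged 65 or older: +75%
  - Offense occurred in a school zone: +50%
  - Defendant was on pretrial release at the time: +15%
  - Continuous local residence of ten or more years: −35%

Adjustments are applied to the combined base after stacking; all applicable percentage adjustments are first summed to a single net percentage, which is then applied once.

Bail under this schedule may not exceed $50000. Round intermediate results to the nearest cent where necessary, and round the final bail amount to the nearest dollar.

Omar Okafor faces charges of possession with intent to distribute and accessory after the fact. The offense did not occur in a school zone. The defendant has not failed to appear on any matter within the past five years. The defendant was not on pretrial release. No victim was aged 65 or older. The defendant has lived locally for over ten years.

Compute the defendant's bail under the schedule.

Base amounts from the schedule: possession with intent to distribute $5500; accessory after the fact $27500.
Stacking rule: use the highest base only. Highest is accessory after the fact at $27500. Combined base = $27500.
Continuous local residence of ten or more years (−35%): $27500 × 0.65 = $17875.
$17875 is within the $50000 maximum.

$17875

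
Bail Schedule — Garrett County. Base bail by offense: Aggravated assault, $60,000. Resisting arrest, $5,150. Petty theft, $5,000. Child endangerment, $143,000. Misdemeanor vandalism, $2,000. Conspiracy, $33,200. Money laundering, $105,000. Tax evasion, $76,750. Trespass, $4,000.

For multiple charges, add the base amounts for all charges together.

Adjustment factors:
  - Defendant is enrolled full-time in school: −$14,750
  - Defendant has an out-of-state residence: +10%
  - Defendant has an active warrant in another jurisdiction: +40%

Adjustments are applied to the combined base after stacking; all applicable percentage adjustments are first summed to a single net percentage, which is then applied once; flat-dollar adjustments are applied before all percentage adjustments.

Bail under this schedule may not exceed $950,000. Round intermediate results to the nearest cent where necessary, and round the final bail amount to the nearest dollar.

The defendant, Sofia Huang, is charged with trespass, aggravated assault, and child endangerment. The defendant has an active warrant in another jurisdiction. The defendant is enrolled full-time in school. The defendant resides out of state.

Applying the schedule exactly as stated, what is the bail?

$288,375

Base amounts from the schedule: trespass $4,000; aggravated assault $60,000; child endangerment $143,000.
Stacking rule: sum of all bases. $4,000 + $60,000 + $143,000 = $207,000.
Defendant is enrolled full-time in school (−$14,750 flat): $207,000 − $14,750 = $192,250.
Net percentage adjustment: +10% +40% = +50%. $192,250 × 1.5 = $288,375.
$288,375 is within the $950,000 maximum.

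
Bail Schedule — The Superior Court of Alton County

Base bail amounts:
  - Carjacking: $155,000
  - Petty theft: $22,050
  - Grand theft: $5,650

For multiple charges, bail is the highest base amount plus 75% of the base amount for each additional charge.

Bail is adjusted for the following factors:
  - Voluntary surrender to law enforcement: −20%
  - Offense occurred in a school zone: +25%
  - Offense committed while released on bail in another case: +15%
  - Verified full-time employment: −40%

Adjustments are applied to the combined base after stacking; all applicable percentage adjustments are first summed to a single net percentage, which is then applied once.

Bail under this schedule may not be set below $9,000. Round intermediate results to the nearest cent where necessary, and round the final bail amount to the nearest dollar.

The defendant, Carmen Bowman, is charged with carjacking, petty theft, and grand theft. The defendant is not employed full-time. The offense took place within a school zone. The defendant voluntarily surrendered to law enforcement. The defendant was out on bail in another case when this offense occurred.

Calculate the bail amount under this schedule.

$210,930

Base amounts from the schedule: carjacking $155,000; petty theft $22,050; grand theft $5,650.
Stacking rule: highest base plus 75% of each additional charge. Highest is carjacking at $155,000. Additional: $22,050 × 75% = $16,537.50; $5,650 × 75% = $4,237.50. Combined base = $155,000 + $20,775 = $175,775.
Net percentage adjustment: −20% +25% +15% = +20%. $175,775 × 1.2 = $210,930.
$210,930 is at or above the $9,000 minimum.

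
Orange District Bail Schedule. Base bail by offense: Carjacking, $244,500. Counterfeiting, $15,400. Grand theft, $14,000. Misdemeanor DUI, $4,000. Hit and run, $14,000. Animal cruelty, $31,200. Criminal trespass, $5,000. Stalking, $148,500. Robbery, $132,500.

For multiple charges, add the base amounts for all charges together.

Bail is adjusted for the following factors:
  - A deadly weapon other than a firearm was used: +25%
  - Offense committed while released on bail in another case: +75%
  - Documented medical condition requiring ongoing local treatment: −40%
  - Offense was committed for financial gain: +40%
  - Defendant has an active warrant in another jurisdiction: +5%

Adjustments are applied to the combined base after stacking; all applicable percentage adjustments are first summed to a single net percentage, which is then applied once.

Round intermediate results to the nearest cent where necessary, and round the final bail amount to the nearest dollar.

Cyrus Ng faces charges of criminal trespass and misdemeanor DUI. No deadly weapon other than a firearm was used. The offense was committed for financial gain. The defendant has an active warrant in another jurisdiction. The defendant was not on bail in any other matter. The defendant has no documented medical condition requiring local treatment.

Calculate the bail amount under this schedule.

$13,050

Base amounts from the schedule: criminal trespass $5,000; misdemeanor DUI $4,000.
Stacking rule: sum of all bases. $5,000 + $4,000 = $9,000.
Net percentage adjustment: +40% +5% = +45%. $9,000 × 1.45 = $13,050.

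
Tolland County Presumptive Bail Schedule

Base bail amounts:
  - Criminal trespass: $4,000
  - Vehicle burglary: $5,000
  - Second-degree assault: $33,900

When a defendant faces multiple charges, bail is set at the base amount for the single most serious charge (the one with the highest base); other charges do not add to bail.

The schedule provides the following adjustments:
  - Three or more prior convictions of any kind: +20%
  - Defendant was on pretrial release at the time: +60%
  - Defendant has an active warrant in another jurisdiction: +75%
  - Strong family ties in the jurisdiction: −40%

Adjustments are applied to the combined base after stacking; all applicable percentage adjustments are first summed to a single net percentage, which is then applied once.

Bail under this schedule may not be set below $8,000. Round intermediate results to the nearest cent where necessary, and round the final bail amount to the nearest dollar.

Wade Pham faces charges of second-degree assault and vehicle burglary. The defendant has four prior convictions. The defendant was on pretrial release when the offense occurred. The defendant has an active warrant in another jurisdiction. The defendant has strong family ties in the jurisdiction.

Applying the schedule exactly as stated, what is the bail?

$72,885

Base amounts from the schedule: second-degree assault $33,900; vehicle burglary $5,000.
Stacking rule: use the highest base only. Highest is second-degree assault at $33,900. Combined base = $33,900.
Net percentage adjustment: +20% +60% +75% −40% = +115%. $33,900 × 2.15 = $72,885.
$72,885 is at or above the $8,000 minimum.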